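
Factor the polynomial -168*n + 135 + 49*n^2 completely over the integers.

Need a pair with product 49·135 = 6615 and sum -168: that's -63 and -105.
Split the middle term: 49*n^2 - 63*n - 105*n + 135 = 7*n*(7*n - 9) - 15*(7*n - 9).

(7*n - 15)*(7*n - 9)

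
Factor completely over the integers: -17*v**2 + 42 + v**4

(v**2 - 14)*(v**2 - 3)

Substitute u = v**2 to get a quadratic in u, then factor.
v**2 - 3 is irreducible over ℤ (3 is not a perfect square).
v**2 - 14 is irreducible over ℤ (14 is not a perfect square).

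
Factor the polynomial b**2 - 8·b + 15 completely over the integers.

(b - 3)·(b - 5)

Two integers with product 15 and sum -8 are -5 and -3.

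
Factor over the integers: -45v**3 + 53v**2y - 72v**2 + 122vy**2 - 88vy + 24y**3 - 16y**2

Group: 5v(-9v**2 - 11vy - 2y**2) + (-12y + 8)(-9v**2 - 11vy - 2y**2); both groups contain (-9v**2 - 11vy - 2y**2), so (5v - 12y + 8) is a factor with cofactor -9v**2 - 11vy - 2y**2.
The cofactor groups again: -9v**2 - 11vy - 2y**2 = -9v(v + y) - 2y(v + y); both groups contain (v + y), giving -(9v + 2y)(v + y).

-(5v - 12y + 8)(9v + 2y)(v + y)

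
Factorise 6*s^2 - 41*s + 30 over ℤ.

(6*s - 5)*(s - 6)

Need a pair with product 6·30 = 180 and sum -41: that's -36 and -5.
Split the middle term: 6*s^2 - 36*s - 5*s + 30 = 6*s*(s - 6) - 5*(s - 6).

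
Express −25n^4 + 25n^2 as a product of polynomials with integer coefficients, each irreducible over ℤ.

−25n^2(n + 1)(n − 1)

Factor out 25n^2 first: what remains is −n^2 + 1.
Recognize a difference of squares with the parts 1 and n.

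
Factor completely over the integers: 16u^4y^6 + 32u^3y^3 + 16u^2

16u^2(uy^3 + 1)^2

Every term has a factor of 16u^2; factoring it out leaves u^2y^6 + 2uy^3 + 1.
Recognize a perfect-square trinomial with the parts uy^3 and 1.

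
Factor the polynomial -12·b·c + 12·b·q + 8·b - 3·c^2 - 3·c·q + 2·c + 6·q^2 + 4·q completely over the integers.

Group: -3·c·(4·b + c + 2·q) + (3·q + 2)·(4·b + c + 2·q); both groups contain (4·b + c + 2·q).

-(3·c - 3·q - 2)·(4·b + c + 2·q)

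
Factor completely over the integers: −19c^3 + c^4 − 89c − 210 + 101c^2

Trying the rational-root candidates, c = −1 is a root, so (c + 1) divides it; the quotient is c^3 − 20c^2 + 121c − 210.
Then c = 7 is a root, so (c − 7) divides it; the quotient is c^2 − 13c + 30.
The remaining quadratic factors as (c − 10)(c − 3).

(c + 1)(c − 10)(c − 3)(c − 7)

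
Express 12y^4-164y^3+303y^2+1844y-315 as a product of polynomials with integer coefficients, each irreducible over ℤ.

Among the possible rational roots, y = 7 is a root, so (y-7) divides it; the quotient is 12y^3-80y^2-257y+45.
Next, y = -5/2 is a root, so (2y+5) is a factor; dividing leaves 6y^2-55y+9.
The remaining quadratic factors as (y-9)(6y-1).

(2y+5)(6y-1)(y-7)(y-9)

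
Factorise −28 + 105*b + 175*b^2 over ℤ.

Pull out the common factor 7, then factor the remaining trinomial.

7*(5*b + 4)*(5*b − 1)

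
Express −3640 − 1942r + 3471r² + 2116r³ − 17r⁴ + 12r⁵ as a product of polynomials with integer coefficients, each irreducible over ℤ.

(3r + 4)(4r + 5)(r − 1)(r² − 3r + 182)

Among the possible rational roots, r = 1 is a root, so (r − 1) is a factor; dividing leaves 12r⁴ − 5r³ + 2111r² + 5582r + 3640.
Next, r = −5/4 is a root, so (4r + 5) is a factor; dividing leaves 3r³ − 5r² + 534r + 728.
Next, r = −4/3 is a root, so (3r + 4) divides it; the quotient is r² − 3r + 182.
The quadratic r² − 3r + 182 has discriminant −719 < 0 and is irreducible over ℤ.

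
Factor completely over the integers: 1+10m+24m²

(4m+1)(6m+1)

Need a pair with product 24·1 = 24 and sum 10: that's 4 and 6.
Split the middle term: 24m²+4m + 6m+1 = 4m(6m+1) + (6m+1).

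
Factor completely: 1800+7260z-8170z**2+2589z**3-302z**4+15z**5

Among the possible rational roots, z = 10/3 is a root, giving the factor (3z-10) and quotient 5z**4-84z**3+583z**2-780z-180.
Then z = 2 is a root, so (z-2) is a factor; dividing leaves 5z**3-74z**2+435z+90.
Then z = -1/5 is a root, so (5z+1) is a factor; dividing leaves z**2-15z+90.
The quadratic z**2-15z+90 has discriminant -135 < 0 and is irreducible over ℤ.

(3z-10)(5z+1)(z-2)(z**2-15z+90)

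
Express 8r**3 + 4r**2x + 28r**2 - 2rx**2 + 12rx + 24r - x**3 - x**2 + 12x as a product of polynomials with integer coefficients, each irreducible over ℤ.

Group: 2r(4r**2 + 4rx + 8r + x**2 + 4x) + (-x + 3)(4r**2 + 4rx + 8r + x**2 + 4x); both groups contain (4r**2 + 4rx + 8r + x**2 + 4x), so (2r - x + 3) is a factor with cofactor 4r**2 + 4rx + 8r + x**2 + 4x.
The cofactor groups again: 4r**2 + 4rx + 8r + x**2 + 4x = 2r(2r + x + 4) + x(2r + x + 4); both groups contain (2r + x + 4), giving (2r + x)(2r + x + 4).

(2r + x)(2r + x + 4)(2r - x + 3)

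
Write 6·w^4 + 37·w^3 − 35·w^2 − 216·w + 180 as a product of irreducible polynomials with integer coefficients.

Testing divisors of the constant over divisors of the leading coefficient, w = −3 is a root, so (w + 3) is a factor; dividing leaves 6·w^3 + 19·w^2 − 92·w + 60.
Continuing, w = 2 is a root, so (w − 2) is a factor; dividing leaves 6·w^2 + 31·w − 30.
The remaining quadratic factors as (6·w − 5)(w + 6).

(6·w − 5)·(w + 3)·(w + 6)·(w − 2)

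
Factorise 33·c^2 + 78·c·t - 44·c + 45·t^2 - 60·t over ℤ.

(11·c + 15·t)·(3·c + 3·t - 4)

Group: 11·c·(3·c + 3·t - 4) + 15·t·(3·c + 3·t - 4); both groups contain (3·c + 3·t - 4).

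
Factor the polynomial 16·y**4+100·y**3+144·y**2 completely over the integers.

Pull out the common factor 4·y**2, then factor the remaining trinomial.

4·y**2·(4·y+9)·(y+4)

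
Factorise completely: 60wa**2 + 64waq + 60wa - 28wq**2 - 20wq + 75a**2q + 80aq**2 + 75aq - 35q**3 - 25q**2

(3a - q)(5a + 7q + 5)(4w + 5q)

Group: 3a(20wa + 28wq + 20w + 25aq + 35q**2 + 25q) - q(20wa + 28wq + 20w + 25aq + 35q**2 + 25q); both groups contain (20wa + 28wq + 20w + 25aq + 35q**2 + 25q), so (3a - q) is a factor with cofactor 20wa + 28wq + 20w + 25aq + 35q**2 + 25q.
The cofactor groups again: 20wa + 28wq + 20w + 25aq + 35q**2 + 25q = 5a(4w + 5q) + (7q + 5)(4w + 5q); both groups contain (4w + 5q), giving (5a + 7q + 5)(4w + 5q).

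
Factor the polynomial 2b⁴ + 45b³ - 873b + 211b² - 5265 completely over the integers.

Trying the rational-root candidates, b = -5 is a root, so (b + 5) is a factor; dividing leaves 2b³ + 35b² + 36b - 1053.
Next, b = -13 is a root, giving the factor (b + 13) and quotient 2b² + 9b - 81.
The remaining quadratic factors as (2b - 9)(b + 9).

(2b - 9)(b + 13)(b + 5)(b + 9)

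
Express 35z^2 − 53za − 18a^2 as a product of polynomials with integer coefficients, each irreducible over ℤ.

(5z − 9a)(7z + 2a)

Group: 7z(5z − 9a) + 2a(5z − 9a); both groups contain (5z − 9a).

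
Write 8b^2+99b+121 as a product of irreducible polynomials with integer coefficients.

Need a pair with product 8·121 = 968 and sum 99: that's 88 and 11.
Split the middle term: 8b^2+88b + 11b+121 = 8b(b+11) + 11(b+11).

(8b+11)(b+11)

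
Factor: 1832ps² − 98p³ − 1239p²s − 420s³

Group: 7p(−14p² − 181ps + 210s²) − 2s(−14p² − 181ps + 210s²); both groups contain (−14p² − 181ps + 210s²), so (7p − 2s) is a factor with cofactor −14p² − 181ps + 210s².
The cofactor groups again: −14p² − 181ps + 210s² = −14p(p + 14s) + 15s(p + 14s); both groups contain (p + 14s), giving −(14p − 15s)(p + 14s).

−(14p − 15s)(7p − 2s)(p + 14s)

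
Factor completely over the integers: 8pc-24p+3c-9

Group as (8pc-24p) + (3c-9) = 8p(c-3) + 3(c-3).
Both groups share the factor (c-3).

(8p+3)(c-3)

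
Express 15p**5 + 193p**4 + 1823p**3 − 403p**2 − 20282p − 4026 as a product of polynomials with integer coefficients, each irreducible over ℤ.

By the rational root theorem, p = −1/5 is a root, so (5p + 1) is a factor; dividing leaves 3p**4 + 38p**3 + 357p**2 − 152p − 4026.
Continuing, p = −11/3 is a root, giving the factor (3p + 11) and quotient p**3 + 9p**2 + 86p − 366.
Then p = 3 is a root, so (p − 3) divides it; the quotient is p**2 + 12p + 122.
The quadratic p**2 + 12p + 122 has discriminant −344 < 0 and is irreducible over ℤ.

(3p + 11)(5p + 1)(p − 3)(p**2 + 12p + 122)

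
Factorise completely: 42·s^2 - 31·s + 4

Need a pair with product 42·4 = 168 and sum -31: that's -7 and -24.
Split the middle term: 42·s^2 - 7·s - 24·s + 4 = 7·s·(6·s - 1) - 4·(6·s - 1).

(6·s - 1)·(7·s - 4)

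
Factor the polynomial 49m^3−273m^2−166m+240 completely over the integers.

Among the possible rational roots, m = 5/7 is a root, so (7m−5) is a factor; dividing leaves 7m^2−34m−48.
The remaining quadratic factors as (m−6)(7m+8).

(7m+8)(7m−5)(m−6)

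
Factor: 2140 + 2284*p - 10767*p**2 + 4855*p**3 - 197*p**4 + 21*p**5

Among the possible rational roots, p = 5/7 is a root, so (7*p - 5) is a factor; dividing leaves 3*p**4 - 26*p**3 + 675*p**2 - 1056*p - 428.
Next, p = 2 is a root, so (p - 2) is a factor; dividing leaves 3*p**3 - 20*p**2 + 635*p + 214.
Next, p = -1/3 is a root, giving the factor (3*p + 1) and quotient p**2 - 7*p + 214.
The quadratic p**2 - 7*p + 214 has discriminant -807 < 0 and is irreducible over ℤ.

(3*p + 1)*(7*p - 5)*(p - 2)*(p**2 - 7*p + 214)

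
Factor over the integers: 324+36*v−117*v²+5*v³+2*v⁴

By the rational root theorem, v = 6 is a root, so (v−6) is a factor; dividing leaves 2*v³+17*v²−15*v−54.
Continuing, v = 2 is a root, so (v−2) divides it; the quotient is 2*v²+21*v+27.
The remaining quadratic factors as (2*v+3)(v+9).

(2*v+3)*(v+9)*(v−2)*(v−6)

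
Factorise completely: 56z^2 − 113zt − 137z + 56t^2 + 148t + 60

Group: 7z(8z − 7t − 15) + (−8t − 4)(8z − 7t − 15); both groups contain (8z − 7t − 15).

(8z − 7t − 15)(7z − 8t − 4)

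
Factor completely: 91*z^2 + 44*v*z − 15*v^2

−(3*v − 13*z)*(5*v + 7*z)

Group: −3*v*(5*v + 7*z) + 13*z*(5*v + 7*z); both groups contain (5*v + 7*z).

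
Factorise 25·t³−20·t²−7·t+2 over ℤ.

By the rational root theorem, t = 1 is a root, so (t−1) is a factor; dividing leaves 25·t²+5·t−2.
The remaining quadratic factors as (5·t+2)(5·t−1).

(5·t+2)·(5·t−1)·(t−1)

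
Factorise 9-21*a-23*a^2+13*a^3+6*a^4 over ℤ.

Testing divisors of the constant over divisors of the leading coefficient, a = -3 is a root, so (a+3) divides it; the quotient is 6*a^3-5*a^2-8*a+3.
Next, a = -1 is a root, so (a+1) is a factor; dividing leaves 6*a^2-11*a+3.
The remaining quadratic factors as (3*a-1)(2*a-3).

(2*a-3)*(3*a-1)*(a+1)*(a+3)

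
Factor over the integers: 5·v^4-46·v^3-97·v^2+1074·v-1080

(5·v-6)·(v+5)·(v-4)·(v-9)

Trying the rational-root candidates, v = 6/5 is a root, so (5·v-6) divides it; the quotient is v^3-8·v^2-29·v+180.
Then v = -5 is a root, so (v+5) is a factor; dividing leaves v^2-13·v+36.
The remaining quadratic factors as (v-9)(v-4).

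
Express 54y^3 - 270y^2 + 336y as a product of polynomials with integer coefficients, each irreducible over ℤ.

6y(3y - 7)(3y - 8)

Pull out the common factor 6y, then factor the remaining trinomial.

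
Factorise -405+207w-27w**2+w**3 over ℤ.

(w-15)(w-3)(w-9)

Testing divisors of the constant over divisors of the leading coefficient, w = 3 is a root, giving the factor (w-3) and quotient w**2-24w+135.
The remaining quadratic factors as (w-15)(w-9).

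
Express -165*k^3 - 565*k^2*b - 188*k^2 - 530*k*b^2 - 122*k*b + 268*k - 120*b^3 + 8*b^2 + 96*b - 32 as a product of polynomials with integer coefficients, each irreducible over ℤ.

-(11*k + 12*b - 8)*(k + 2*b + 2)*(15*k + 5*b - 2)

Group: 11*k*(-15*k^2 - 35*k*b - 28*k - 10*b^2 - 6*b + 4) + (12*b - 8)*(-15*k^2 - 35*k*b - 28*k - 10*b^2 - 6*b + 4); both groups contain (-15*k^2 - 35*k*b - 28*k - 10*b^2 - 6*b + 4), so (11*k + 12*b - 8) is a factor with cofactor -15*k^2 - 35*k*b - 28*k - 10*b^2 - 6*b + 4.
The cofactor groups again: -15*k^2 - 35*k*b - 28*k - 10*b^2 - 6*b + 4 = -15*k*(k + 2*b + 2) + (-5*b + 2)*(k + 2*b + 2); both groups contain (k + 2*b + 2), giving -(15*k + 5*b - 2)*(k + 2*b + 2).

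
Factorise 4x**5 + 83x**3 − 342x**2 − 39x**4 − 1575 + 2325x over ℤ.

By the rational root theorem, x = 3/4 is a root, so (4x − 3) divides it; the quotient is x**4 − 9x**3 + 14x**2 − 75x + 525.
Then x = 5 is a root, so (x − 5) divides it; the quotient is x**3 − 4x**2 − 6x − 105.
Next, x = 7 is a root, giving the factor (x − 7) and quotient x**2 + 3x + 15.
The quadratic x**2 + 3x + 15 has discriminant −51 < 0 and is irreducible over ℤ.

(4x − 3)(x − 5)(x − 7)(x**2 + 3x + 15)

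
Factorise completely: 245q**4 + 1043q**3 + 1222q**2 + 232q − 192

(5q + 12)(7q + 8)(7q − 2)(q + 1)

Among the possible rational roots, q = −1 is a root, so (q + 1) is a factor; dividing leaves 245q**3 + 798q**2 + 424q − 192.
Next, q = 2/7 is a root, giving the factor (7q − 2) and quotient 35q**2 + 124q + 96.
The remaining quadratic factors as (7q + 8)(5q + 12).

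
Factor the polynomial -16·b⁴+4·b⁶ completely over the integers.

Factor out 4·b⁴ first: what remains is b²-4.
Recognize a difference of squares with the parts b and 2.

4·b⁴·(b+2)·(b-2)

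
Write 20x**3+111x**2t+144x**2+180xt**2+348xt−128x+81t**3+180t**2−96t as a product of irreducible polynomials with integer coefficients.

(4x+3t)(x+3t+8)(5x+9t−4)

Group: 4x(5x**2+24xt+36x+27t**2+60t−32) + 3t(5x**2+24xt+36x+27t**2+60t−32); both groups contain (5x**2+24xt+36x+27t**2+60t−32), so (4x+3t) is a factor with cofactor 5x**2+24xt+36x+27t**2+60t−32.
The cofactor groups again: 5x**2+24xt+36x+27t**2+60t−32 = 5x(x+3t+8) + (9t−4)(x+3t+8); both groups contain (x+3t+8), giving (5x+9t−4)(x+3t+8).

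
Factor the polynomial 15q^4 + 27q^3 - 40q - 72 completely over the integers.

(5q + 9)(3q^3 - 8)

Group as (15q^4 - 40q) + (27q^3 - 72) = 5q(3q^3 - 8) + 9(3q^3 - 8).
Both groups share the factor (3q^3 - 8).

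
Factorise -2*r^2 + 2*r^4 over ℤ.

2*r^2*(r + 1)*(r - 1)

Every term has a factor of 2*r^2. Then r^2 - 1 = (r)² − (1)².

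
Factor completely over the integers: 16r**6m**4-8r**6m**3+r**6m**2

Pull out the common factor r**6m**2, leaving 16m**2-8m+1.
Recognize a perfect-square trinomial with the parts 1 and 4m.

m**2r**6(4m-1)**2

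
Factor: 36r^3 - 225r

Every term has a factor of 9r. Then 4r^2 - 25 = (2r)² − (5)².

9r(2r + 5)(2r - 5)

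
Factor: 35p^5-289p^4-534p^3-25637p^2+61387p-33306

(5p-7)(7p-6)(p-13)(p^2+7p+61)

Testing divisors of the constant over divisors of the leading coefficient, p = 6/7 is a root, so (7p-6) divides it; the quotient is 5p^4-37p^3-108p^2-3755p+5551.
Continuing, p = 7/5 is a root, so (5p-7) divides it; the quotient is p^3-6p^2-30p-793.
Next, p = 13 is a root, so (p-13) divides it; the quotient is p^2+7p+61.
The quadratic p^2+7p+61 has discriminant -195 < 0 and is irreducible over ℤ.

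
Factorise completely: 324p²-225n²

9(6p-5n)(6p+5n)

Factor out 9, leaving 36p²-25n², which is a difference of two squares.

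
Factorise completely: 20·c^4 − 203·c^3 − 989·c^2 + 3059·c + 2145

By the rational root theorem, c = 11/4 is a root, so (4·c − 11) is a factor; dividing leaves 5·c^3 − 37·c^2 − 349·c − 195.
Next, c = 13 is a root, giving the factor (c − 13) and quotient 5·c^2 + 28·c + 15.
The remaining quadratic factors as (c + 5)(5·c + 3).

(4·c − 11)·(5·c + 3)·(c + 5)·(c − 13)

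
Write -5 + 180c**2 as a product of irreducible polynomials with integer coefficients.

Every term has a factor of 5. Then 36c**2 - 1 = (6c)² − (1)².

5(6c + 1)(6c - 1)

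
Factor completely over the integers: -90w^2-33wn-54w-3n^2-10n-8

-(15w+3n+4)(6w+n+2)

Group: -15w(6w+n+2) + (-3n-4)(6w+n+2); both groups contain (6w+n+2).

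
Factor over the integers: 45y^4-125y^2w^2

Every term has a factor of 5y^2. Then 9y^2-25w^2 = (3y)² − (5w)².

5y^2(3y-5w)(3y+5w)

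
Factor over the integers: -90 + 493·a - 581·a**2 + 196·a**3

(4·a - 1)·(7·a - 10)·(7·a - 9)

Trying the rational-root candidates, a = 1/4 is a root, giving the factor (4·a - 1) and quotient 49·a**2 - 133·a + 90.
The remaining quadratic factors as (7·a - 10)(7·a - 9).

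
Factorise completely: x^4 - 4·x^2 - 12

(x^2 + 2)·(x^2 - 6)

Substitute u = x^2 to get a quadratic in u, then factor.
x^2 + 2 is irreducible over ℤ (always positive, so no real roots).
x^2 - 6 is irreducible over ℤ (6 is not a perfect square).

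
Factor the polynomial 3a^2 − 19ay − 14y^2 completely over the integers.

Group: 3a(a − 7y) + 2y(a − 7y); both groups contain (a − 7y).

(3a + 2y)(a − 7y)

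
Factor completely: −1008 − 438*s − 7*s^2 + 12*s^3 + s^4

Trying the rational-root candidates, s = 6 is a root, so (s − 6) divides it; the quotient is s^3 + 18*s^2 + 101*s + 168.
Continuing, s = −3 is a root, giving the factor (s + 3) and quotient s^2 + 15*s + 56.
The remaining quadratic factors as (s + 7)(s + 8).

(s + 3)*(s + 7)*(s + 8)*(s − 6)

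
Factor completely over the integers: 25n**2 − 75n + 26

Need a pair with product 25·26 = 650 and sum −75: that's −65 and −10.
Split the middle term: 25n**2 − 65n − 10n + 26 = 5n(5n − 13) − 2(5n − 13).

(5n − 13)(5n − 2)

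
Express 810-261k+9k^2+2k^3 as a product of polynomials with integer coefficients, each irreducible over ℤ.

(2k-9)(k+15)(k-6)

Trying the rational-root candidates, k = 9/2 is a root, so (2k-9) is a factor; dividing leaves k^2+9k-90.
The remaining quadratic factors as (k-6)(k+15).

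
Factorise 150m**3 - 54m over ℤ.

Every term has a factor of 6m. Then 25m**2 - 9 = (5m)² − (3)².

6m(5m + 3)(5m - 3)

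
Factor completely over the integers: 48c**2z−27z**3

3z(4c+3z)(4c−3z)

Pull out the common factor 3z; 16c**2−9z**2 is a difference of squares.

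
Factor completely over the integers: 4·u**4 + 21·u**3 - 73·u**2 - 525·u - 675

(4·u + 9)·(u + 3)·(u + 5)·(u - 5)

Among the possible rational roots, u = 5 is a root, so (u - 5) is a factor; dividing leaves 4·u**3 + 41·u**2 + 132·u + 135.
Continuing, u = -9/4 is a root, giving the factor (4·u + 9) and quotient u**2 + 8·u + 15.
The remaining quadratic factors as (u + 3)(u + 5).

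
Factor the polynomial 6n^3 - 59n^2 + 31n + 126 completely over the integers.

Testing divisors of the constant over divisors of the leading coefficient, n = -7/6 is a root, giving the factor (6n + 7) and quotient n^2 - 11n + 18.
The remaining quadratic factors as (n - 9)(n - 2).

(6n + 7)(n - 2)(n - 9)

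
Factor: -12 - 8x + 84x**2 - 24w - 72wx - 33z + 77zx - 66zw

Group: -6w(11z + 12x + 4) + (7x - 3)(11z + 12x + 4); both groups contain (11z + 12x + 4).

-(11z + 12x + 4)(6w - 7x + 3)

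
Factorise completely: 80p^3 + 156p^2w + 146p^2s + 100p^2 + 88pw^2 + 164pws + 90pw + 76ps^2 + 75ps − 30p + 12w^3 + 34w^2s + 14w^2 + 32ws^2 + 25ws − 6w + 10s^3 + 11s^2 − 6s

Group: 8p(10p^2 + 12pw + 12ps + 15p + 2w^2 + 4ws + 3w + 2s^2 + 3s) + (6w + 5s − 2)(10p^2 + 12pw + 12ps + 15p + 2w^2 + 4ws + 3w + 2s^2 + 3s); both groups contain (10p^2 + 12pw + 12ps + 15p + 2w^2 + 4ws + 3w + 2s^2 + 3s), so (8p + 6w + 5s − 2) is a factor with cofactor 10p^2 + 12pw + 12ps + 15p + 2w^2 + 4ws + 3w + 2s^2 + 3s.
The cofactor groups again: 10p^2 + 12pw + 12ps + 15p + 2w^2 + 4ws + 3w + 2s^2 + 3s = 2p(5p + w + s) + (2w + 2s + 3)(5p + w + s); both groups contain (5p + w + s), giving (2p + 2w + 2s + 3)(5p + w + s).

(2p + 2w + 2s + 3)(5p + w + s)(8p + 6w + 5s − 2)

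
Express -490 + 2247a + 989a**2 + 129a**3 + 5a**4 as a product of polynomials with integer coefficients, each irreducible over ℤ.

Testing divisors of the constant over divisors of the leading coefficient, a = -7 is a root, giving the factor (a + 7) and quotient 5a**3 + 94a**2 + 331a - 70.
Next, a = 1/5 is a root, so (5a - 1) is a factor; dividing leaves a**2 + 19a + 70.
The remaining quadratic factors as (a + 14)(a + 5).

(5a - 1)(a + 14)(a + 5)(a + 7)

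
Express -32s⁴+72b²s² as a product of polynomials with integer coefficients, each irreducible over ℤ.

8s²(3b+2s)(3b-2s)

Factor out 8s², leaving 9b²-4s², which is a difference of two squares.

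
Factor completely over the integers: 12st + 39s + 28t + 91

(3s + 7)(4t + 13)

Group as (12st + 39s) + (28t + 91) = 3s(4t + 13) + 7(4t + 13).
Both groups share the factor (4t + 13).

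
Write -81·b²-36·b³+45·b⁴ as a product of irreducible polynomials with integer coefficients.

9·b²·(5·b-9)·(b+1)

Pull out the common factor 9·b², then factor the remaining trinomial.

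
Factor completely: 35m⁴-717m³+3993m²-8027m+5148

Trying the rational-root candidates, m = 13 is a root, so (m-13) divides it; the quotient is 35m³-262m²+587m-396.
Then m = 4 is a root, giving the factor (m-4) and quotient 35m²-122m+99.
The remaining quadratic factors as (7m-9)(5m-11).

(5m-11)(7m-9)(m-13)(m-4)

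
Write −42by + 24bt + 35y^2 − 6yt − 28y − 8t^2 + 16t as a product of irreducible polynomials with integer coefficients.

−(7y − 4t)(6b − 5y − 2t + 4)

Group: −6b(7y − 4t) + (5y + 2t − 4)(7y − 4t); both groups contain (7y − 4t).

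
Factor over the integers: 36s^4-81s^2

9s^2(2s+3)(2s-3)

Pull out the common factor 9s^2; 4s^2-9 is a difference of squares.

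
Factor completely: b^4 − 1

Substitute u = b^2 to get a quadratic in u, then factor.
b^2 + 1 is irreducible over ℤ (sum of squares).
b^2 − 1 is a difference of squares.

(b + 1)*(b − 1)*(b^2 + 1)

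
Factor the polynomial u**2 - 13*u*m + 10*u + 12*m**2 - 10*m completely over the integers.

Group: u*(u - m) + (-12*m + 10)*(u - m); both groups contain (u - m).

(u - 12*m + 10)*(u - m)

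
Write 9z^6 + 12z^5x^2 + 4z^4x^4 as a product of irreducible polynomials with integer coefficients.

Pull out the common factor z^4, leaving 9z^2 + 12zx^2 + 4x^4.
Recognize a perfect-square trinomial with the parts 3z and 2x^2.

z^4(3z + 2x^2)^2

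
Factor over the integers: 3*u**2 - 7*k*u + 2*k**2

(2*k - u)*(k - 3*u)

Group: k*(2*k - u) - 3*u*(2*k - u); both groups contain (2*k - u).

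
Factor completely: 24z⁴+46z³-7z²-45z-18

(2z+3)(3z+2)(4z+3)(z-1)

Among the possible rational roots, z = -3/4 is a root, so (4z+3) divides it; the quotient is 6z³+7z²-7z-6.
Next, z = -3/2 is a root, so (2z+3) is a factor; dividing leaves 3z²-z-2.
The remaining quadratic factors as (3z+2)(z-1).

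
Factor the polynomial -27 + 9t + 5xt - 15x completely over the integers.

(5x + 9)(t - 3)

Group as (5xt - 15x) + (9t - 27) = 5x(t - 3) + 9(t - 3).
Both groups share the factor (t - 3).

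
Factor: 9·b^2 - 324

9·(b + 6)·(b - 6)

Every term has a factor of 9. Then b^2 - 36 = (b)² − (6)².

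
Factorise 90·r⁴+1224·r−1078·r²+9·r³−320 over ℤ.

By the rational root theorem, r = 5/6 is a root, so (6·r−5) is a factor; dividing leaves 15·r³+14·r²−168·r+64.
Then r = 2/5 is a root, giving the factor (5·r−2) and quotient 3·r²+4·r−32.
The remaining quadratic factors as (3·r−8)(r+4).

(3·r−8)·(5·r−2)·(6·r−5)·(r+4)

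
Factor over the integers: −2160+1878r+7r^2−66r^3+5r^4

(5r−6)(r+5)(r−8)(r−9)

Testing divisors of the constant over divisors of the leading coefficient, r = 6/5 is a root, giving the factor (5r−6) and quotient r^3−12r^2−13r+360.
Then r = 8 is a root, giving the factor (r−8) and quotient r^2−4r−45.
The remaining quadratic factors as (r−9)(r+5).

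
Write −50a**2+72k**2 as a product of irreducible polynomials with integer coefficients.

Factor out 2, leaving 36k**2−25a**2, which is a difference of two squares.

2(6k−5a)(6k+5a)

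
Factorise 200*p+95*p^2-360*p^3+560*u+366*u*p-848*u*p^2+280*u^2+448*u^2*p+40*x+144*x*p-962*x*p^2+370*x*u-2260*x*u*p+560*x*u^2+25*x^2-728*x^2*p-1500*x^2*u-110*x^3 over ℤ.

-(x+14*u+5*p)*(10*x+8*p+5)*(11*x-4*u+9*p-8)

Group: 10*x*(-11*x^2-150*x*u-64*x*p+8*x+56*u^2-106*u*p+112*u-45*p^2+40*p) + (8*p+5)*(-11*x^2-150*x*u-64*x*p+8*x+56*u^2-106*u*p+112*u-45*p^2+40*p); both groups contain (-11*x^2-150*x*u-64*x*p+8*x+56*u^2-106*u*p+112*u-45*p^2+40*p), so (10*x+8*p+5) is a factor with cofactor -11*x^2-150*x*u-64*x*p+8*x+56*u^2-106*u*p+112*u-45*p^2+40*p.
The cofactor groups again: -11*x^2-150*x*u-64*x*p+8*x+56*u^2-106*u*p+112*u-45*p^2+40*p = -x*(11*x-4*u+9*p-8) + (-14*u-5*p)*(11*x-4*u+9*p-8); both groups contain (11*x-4*u+9*p-8), giving -(x+14*u+5*p)*(11*x-4*u+9*p-8).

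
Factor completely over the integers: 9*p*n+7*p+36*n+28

(9*n+7)*(p+4)

Group as (9*p*n+7*p) + (36*n+28) = p*(9*n+7) + 4*(9*n+7).
Both groups share the factor (9*n+7).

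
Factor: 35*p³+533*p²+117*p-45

(5*p-1)*(7*p+3)*(p+15)

Trying the rational-root candidates, p = -3/7 is a root, giving the factor (7*p+3) and quotient 5*p²+74*p-15.
The remaining quadratic factors as (p+15)(5*p-1).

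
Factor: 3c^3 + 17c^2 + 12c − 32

Trying the rational-root candidates, c = −8/3 is a root, so (3c + 8) divides it; the quotient is c^2 + 3c − 4.
The remaining quadratic factors as (c + 4)(c − 1).

(3c + 8)(c + 4)(c − 1)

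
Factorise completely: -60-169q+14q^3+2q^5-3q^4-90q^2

Trying the rational-root candidates, q = -1 is a root, giving the factor (q+1) and quotient 2q^4-5q^3+19q^2-109q-60.
Continuing, q = -1/2 is a root, so (2q+1) divides it; the quotient is q^3-3q^2+11q-60.
Then q = 4 is a root, giving the factor (q-4) and quotient q^2+q+15.
The quadratic q^2+q+15 has discriminant -59 < 0 and is irreducible over ℤ.

(2q+1)(q+1)(q-4)(q^2+q+15)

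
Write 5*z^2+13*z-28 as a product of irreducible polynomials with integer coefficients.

(5*z-7)*(z+4)

Need a pair with product 5·(-28) = -140 and sum 13: that's -7 and 20.
Split the middle term: 5*z^2-7*z + 20*z-28 = z*(5*z-7) + 4*(5*z-7).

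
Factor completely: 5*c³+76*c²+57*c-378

Among the possible rational roots, c = 9/5 is a root, giving the factor (5*c-9) and quotient c²+17*c+42.
The remaining quadratic factors as (c+14)(c+3).

(5*c-9)*(c+14)*(c+3)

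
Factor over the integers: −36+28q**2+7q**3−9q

Group as (7q**3−9q) + (28q**2−36) = q(7q**2−9) + 4(7q**2−9).
Both groups share the factor (7q**2−9).

(q+4)(7q**2−9)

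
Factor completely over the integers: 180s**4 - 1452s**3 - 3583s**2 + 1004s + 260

Testing divisors of the constant over divisors of the leading coefficient, s = 10 is a root, so (s - 10) is a factor; dividing leaves 180s**3 + 348s**2 - 103s - 26.
Continuing, s = -13/6 is a root, so (6s + 13) divides it; the quotient is 30s**2 - 7s - 2.
The remaining quadratic factors as (5s - 2)(6s + 1).

(5s - 2)(6s + 1)(6s + 13)(s - 10)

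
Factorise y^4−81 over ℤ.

(y+3)(y−3)(y^2+9)

Difference of squares twice: with A = y and B = 3, A⁴ − B⁴ = (A² − B²)(A² + B²), and A² − B² factors again.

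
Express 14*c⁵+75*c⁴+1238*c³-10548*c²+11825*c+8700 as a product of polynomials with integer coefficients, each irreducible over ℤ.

Testing divisors of the constant over divisors of the leading coefficient, c = -1/2 is a root, so (2*c+1) is a factor; dividing leaves 7*c⁴+34*c³+602*c²-5575*c+8700.
Continuing, c = 15/7 is a root, so (7*c-15) is a factor; dividing leaves c³+7*c²+101*c-580.
Continuing, c = 4 is a root, so (c-4) is a factor; dividing leaves c²+11*c+145.
The quadratic c²+11*c+145 has discriminant -459 < 0 and is irreducible over ℤ.

(2*c+1)*(7*c-15)*(c-4)*(c²+11*c+145)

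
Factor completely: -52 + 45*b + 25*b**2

(5*b + 13)*(5*b - 4)

Need a pair with product 25·(-52) = -1300 and sum 45: that's -20 and 65.
Split the middle term: 25*b**2 - 20*b + 65*b - 52 = 5*b*(5*b - 4) + 13*(5*b - 4).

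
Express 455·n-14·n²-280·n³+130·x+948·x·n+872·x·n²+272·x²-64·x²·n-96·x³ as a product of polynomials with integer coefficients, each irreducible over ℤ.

-(4·x-10·n-13)·(12·x-4·n+5)·(2·x+7·n)

Group: 2·x·(-48·x²+136·x·n+136·x-40·n²-2·n+65) + 7·n·(-48·x²+136·x·n+136·x-40·n²-2·n+65); both groups contain (-48·x²+136·x·n+136·x-40·n²-2·n+65), so (2·x+7·n) is a factor with cofactor -48·x²+136·x·n+136·x-40·n²-2·n+65.
The cofactor groups again: -48·x²+136·x·n+136·x-40·n²-2·n+65 = -12·x·(4·x-10·n-13) + (4·n-5)·(4·x-10·n-13); both groups contain (4·x-10·n-13), giving -(12·x-4·n+5)·(4·x-10·n-13).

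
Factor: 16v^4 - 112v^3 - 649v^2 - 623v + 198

(4v + 9)(4v - 1)(v + 2)(v - 11)

Testing divisors of the constant over divisors of the leading coefficient, v = 11 is a root, giving the factor (v - 11) and quotient 16v^3 + 64v^2 + 55v - 18.
Next, v = 1/4 is a root, giving the factor (4v - 1) and quotient 4v^2 + 17v + 18.
The remaining quadratic factors as (4v + 9)(v + 2).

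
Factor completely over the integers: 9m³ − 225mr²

Factor out 9m, leaving m² − 25r², which is a difference of two squares.

9m(m + 5r)(m − 5r)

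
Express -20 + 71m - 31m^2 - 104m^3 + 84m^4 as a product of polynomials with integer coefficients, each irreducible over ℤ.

(2m - 1)(6m + 5)(7m - 4)(m - 1)

Trying the rational-root candidates, m = 1 is a root, so (m - 1) is a factor; dividing leaves 84m^3 - 20m^2 - 51m + 20.
Next, m = 4/7 is a root, giving the factor (7m - 4) and quotient 12m^2 + 4m - 5.
The remaining quadratic factors as (2m - 1)(6m + 5).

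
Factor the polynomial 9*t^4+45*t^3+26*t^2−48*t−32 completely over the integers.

(3*t+2)*(3*t+4)*(t+4)*(t−1)

Among the possible rational roots, t = −4/3 is a root, so (3*t+4) is a factor; dividing leaves 3*t^3+11*t^2−6*t−8.
Then t = 1 is a root, so (t−1) divides it; the quotient is 3*t^2+14*t+8.
The remaining quadratic factors as (3*t+2)(t+4).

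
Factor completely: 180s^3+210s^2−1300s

Pull out the common factor 10s, then factor the remaining trinomial.

10s(3s+10)(6s−13)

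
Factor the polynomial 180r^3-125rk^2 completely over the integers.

5r(6r-5k)(6r+5k)

Factor out 5r, leaving 36r^2-25k^2, which is a difference of two squares.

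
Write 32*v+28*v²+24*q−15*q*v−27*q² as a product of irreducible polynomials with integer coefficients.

−(3*q+4*v)*(9*q−7*v−8)

Group: −3*q*(9*q−7*v−8) − 4*v*(9*q−7*v−8); both groups contain (9*q−7*v−8).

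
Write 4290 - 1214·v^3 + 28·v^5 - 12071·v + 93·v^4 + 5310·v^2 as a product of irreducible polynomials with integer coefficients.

(4·v - 13)·(7·v - 3)·(v + 10)·(v^2 - 3·v + 11)

By the rational root theorem, v = -10 is a root, giving the factor (v + 10) and quotient 28·v^4 - 187·v^3 + 656·v^2 - 1250·v + 429.
Next, v = 3/7 is a root, giving the factor (7·v - 3) and quotient 4·v^3 - 25·v^2 + 83·v - 143.
Then v = 13/4 is a root, so (4·v - 13) is a factor; dividing leaves v^2 - 3·v + 11.
The quadratic v^2 - 3·v + 11 has discriminant -35 < 0 and is irreducible over ℤ.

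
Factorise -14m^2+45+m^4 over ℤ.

(m+3)(m-3)(m^2-5)

Substitute u = m^2 to get a quadratic in u, then factor.
m^2-9 is a difference of squares.
m^2-5 is irreducible over ℤ (5 is not a perfect square).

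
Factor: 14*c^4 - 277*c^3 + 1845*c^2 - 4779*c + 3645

(2*c - 9)*(7*c - 9)*(c - 5)*(c - 9)

Trying the rational-root candidates, c = 5 is a root, so (c - 5) divides it; the quotient is 14*c^3 - 207*c^2 + 810*c - 729.
Then c = 9/2 is a root, so (2*c - 9) is a factor; dividing leaves 7*c^2 - 72*c + 81.
The remaining quadratic factors as (c - 9)(7*c - 9).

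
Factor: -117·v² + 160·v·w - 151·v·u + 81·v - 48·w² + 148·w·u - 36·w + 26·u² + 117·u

-(13·v - 12·w - 2·u - 9)·(9·v - 4·w + 13·u)

Group: -13·v·(9·v - 4·w + 13·u) + (12·w + 2·u + 9)·(9·v - 4·w + 13·u); both groups contain (9·v - 4·w + 13·u).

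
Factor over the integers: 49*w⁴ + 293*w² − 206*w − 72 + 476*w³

Among the possible rational roots, w = −1 is a root, so (w + 1) is a factor; dividing leaves 49*w³ + 427*w² − 134*w − 72.
Continuing, w = −9 is a root, so (w + 9) divides it; the quotient is 49*w² − 14*w − 8.
The remaining quadratic factors as (7*w − 4)(7*w + 2).

(7*w + 2)*(7*w − 4)*(w + 1)*(w + 9)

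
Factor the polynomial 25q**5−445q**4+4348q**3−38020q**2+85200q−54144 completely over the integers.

Trying the rational-root candidates, q = 12 is a root, so (q−12) is a factor; dividing leaves 25q**4−145q**3+2608q**2−6724q+4512.
Next, q = 8/5 is a root, so (5q−8) divides it; the quotient is 5q**3−21q**2+488q−564.
Continuing, q = 6/5 is a root, so (5q−6) is a factor; dividing leaves q**2−3q+94.
The quadratic q**2−3q+94 has discriminant −367 < 0 and is irreducible over ℤ.

(5q−6)(5q−8)(q−12)(q**2−3q+94)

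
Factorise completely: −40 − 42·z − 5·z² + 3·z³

(3·z + 4)·(z + 2)·(z − 5)

Testing divisors of the constant over divisors of the leading coefficient, z = −2 is a root, so (z + 2) is a factor; dividing leaves 3·z² − 11·z − 20.
The remaining quadratic factors as (3·z + 4)(z − 5).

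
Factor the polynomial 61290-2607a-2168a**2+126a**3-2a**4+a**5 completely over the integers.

Among the possible rational roots, a = -5 is a root, so (a+5) is a factor; dividing leaves a**4-7a**3+161a**2-2973a+12258.
Continuing, a = 9 is a root, giving the factor (a-9) and quotient a**3+2a**2+179a-1362.
Continuing, a = 6 is a root, so (a-6) is a factor; dividing leaves a**2+8a+227.
The quadratic a**2+8a+227 has discriminant -844 < 0 and is irreducible over ℤ.

(a+5)(a-6)(a-9)(a**2+8a+227)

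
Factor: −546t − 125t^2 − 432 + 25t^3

(5t + 6)(5t + 9)(t − 8)

Trying the rational-root candidates, t = 8 is a root, so (t − 8) is a factor; dividing leaves 25t^2 + 75t + 54.
The remaining quadratic factors as (5t + 9)(5t + 6).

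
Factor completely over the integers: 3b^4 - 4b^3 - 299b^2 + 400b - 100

(3b - 1)(b + 10)(b - 1)(b - 10)

Among the possible rational roots, b = 1/3 is a root, so (3b - 1) divides it; the quotient is b^3 - b^2 - 100b + 100.
Then b = 10 is a root, so (b - 10) is a factor; dividing leaves b^2 + 9b - 10.
The remaining quadratic factors as (b + 10)(b - 1).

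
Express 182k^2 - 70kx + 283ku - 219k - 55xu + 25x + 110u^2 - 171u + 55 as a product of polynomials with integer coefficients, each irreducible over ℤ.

Group: 13k(14k + 11u - 5) + (-5x + 10u - 11)(14k + 11u - 5); both groups contain (14k + 11u - 5).

(13k - 5x + 10u - 11)(14k + 11u - 5)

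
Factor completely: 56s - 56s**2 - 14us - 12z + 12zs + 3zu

(3z - 14s)(u + 4s - 4)

Group: 3z(u + 4s - 4) - 14s(u + 4s - 4); both groups contain (u + 4s - 4).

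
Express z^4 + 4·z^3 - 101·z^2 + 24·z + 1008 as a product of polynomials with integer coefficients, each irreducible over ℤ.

(z + 12)·(z + 3)·(z - 4)·(z - 7)

Among the possible rational roots, z = 7 is a root, so (z - 7) is a factor; dividing leaves z^3 + 11·z^2 - 24·z - 144.
Next, z = 4 is a root, giving the factor (z - 4) and quotient z^2 + 15·z + 36.
The remaining quadratic factors as (z + 12)(z + 3).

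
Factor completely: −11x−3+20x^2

(4x−3)(5x+1)

Need a pair with product 20·(−3) = −60 and sum −11: that's −15 and 4.
Split the middle term: 20x^2−15x + 4x−3 = 5x(4x−3) + (4x−3).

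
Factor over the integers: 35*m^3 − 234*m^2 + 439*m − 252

Testing divisors of the constant over divisors of the leading coefficient, m = 7/5 is a root, so (5*m − 7) is a factor; dividing leaves 7*m^2 − 37*m + 36.
The remaining quadratic factors as (7*m − 9)(m − 4).

(5*m − 7)*(7*m − 9)*(m − 4)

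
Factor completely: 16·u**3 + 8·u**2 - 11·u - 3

Testing divisors of the constant over divisors of the leading coefficient, u = -1 is a root, giving the factor (u + 1) and quotient 16·u**2 - 8·u - 3.
The remaining quadratic factors as (4·u + 1)(4·u - 3).

(4·u + 1)·(4·u - 3)·(u + 1)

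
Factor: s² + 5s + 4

Two integers with product 4 and sum 5 are 4 and 1.

(s + 1)(s + 4)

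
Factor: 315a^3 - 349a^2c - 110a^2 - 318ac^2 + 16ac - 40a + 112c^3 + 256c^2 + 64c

(5a - 8c)(7a - 2c - 4)(9a + 7c + 2)

Group: 5a(63a^2 + 31ac - 22a - 14c^2 - 32c - 8) - 8c(63a^2 + 31ac - 22a - 14c^2 - 32c - 8); both groups contain (63a^2 + 31ac - 22a - 14c^2 - 32c - 8), so (5a - 8c) is a factor with cofactor 63a^2 + 31ac - 22a - 14c^2 - 32c - 8.
The cofactor groups again: 63a^2 + 31ac - 22a - 14c^2 - 32c - 8 = 7a(9a + 7c + 2) + (-2c - 4)(9a + 7c + 2); both groups contain (9a + 7c + 2), giving (7a - 2c - 4)(9a + 7c + 2).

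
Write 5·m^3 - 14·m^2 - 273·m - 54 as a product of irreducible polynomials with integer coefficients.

By the rational root theorem, m = -6 is a root, so (m + 6) divides it; the quotient is 5·m^2 - 44·m - 9.
The remaining quadratic factors as (5·m + 1)(m - 9).

(5·m + 1)·(m + 6)·(m - 9)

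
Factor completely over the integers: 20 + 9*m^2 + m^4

Substitute u = m^2 to get a quadratic in u, then factor.
m^2 + 4 is irreducible over ℤ (sum of squares).
m^2 + 5 is irreducible over ℤ (always positive, so no real roots).

(m^2 + 4)*(m^2 + 5)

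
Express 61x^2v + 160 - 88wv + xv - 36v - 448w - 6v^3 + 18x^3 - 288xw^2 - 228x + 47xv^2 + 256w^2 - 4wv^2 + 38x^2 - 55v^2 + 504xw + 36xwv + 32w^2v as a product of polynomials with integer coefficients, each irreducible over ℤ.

Group: x(18x^2 + 72xw + 25xv - 52x - 8wv - 64w - 3v^2 - 20v + 32) + (-4w + 2v + 5)(18x^2 + 72xw + 25xv - 52x - 8wv - 64w - 3v^2 - 20v + 32); both groups contain (18x^2 + 72xw + 25xv - 52x - 8wv - 64w - 3v^2 - 20v + 32), so (x - 4w + 2v + 5) is a factor with cofactor 18x^2 + 72xw + 25xv - 52x - 8wv - 64w - 3v^2 - 20v + 32.
The cofactor groups again: 18x^2 + 72xw + 25xv - 52x - 8wv - 64w - 3v^2 - 20v + 32 = 9x(2x + 8w + 3v - 4) + (-v - 8)(2x + 8w + 3v - 4); both groups contain (2x + 8w + 3v - 4), giving (9x - v - 8)(2x + 8w + 3v - 4).

(9x - v - 8)(x - 4w + 2v + 5)(2x + 8w + 3v - 4)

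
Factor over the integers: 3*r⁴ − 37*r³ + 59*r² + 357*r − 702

(3*r − 13)*(r + 3)*(r − 2)*(r − 9)

Testing divisors of the constant over divisors of the leading coefficient, r = −3 is a root, so (r + 3) is a factor; dividing leaves 3*r³ − 46*r² + 197*r − 234.
Next, r = 13/3 is a root, giving the factor (3*r − 13) and quotient r² − 11*r + 18.
The remaining quadratic factors as (r − 9)(r − 2).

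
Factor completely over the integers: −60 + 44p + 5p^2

Need a pair with product 5·(−60) = −300 and sum 44: that's 50 and −6.
Split the middle term: 5p^2 + 50p − 6p − 60 = 5p(p + 10) − 6(p + 10).

(5p − 6)(p + 10)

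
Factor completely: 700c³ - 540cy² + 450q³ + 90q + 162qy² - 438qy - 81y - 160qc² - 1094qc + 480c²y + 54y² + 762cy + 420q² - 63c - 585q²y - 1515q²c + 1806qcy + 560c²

(3q - 10c + 1)(10q - 7c - 9y)(15q + 10c - 6y + 9)

Group: 10q(45q² - 120qc - 18qy + 42q - 100c² + 60cy - 80c - 6y + 9) + (-7c - 9y)(45q² - 120qc - 18qy + 42q - 100c² + 60cy - 80c - 6y + 9); both groups contain (45q² - 120qc - 18qy + 42q - 100c² + 60cy - 80c - 6y + 9), so (10q - 7c - 9y) is a factor with cofactor 45q² - 120qc - 18qy + 42q - 100c² + 60cy - 80c - 6y + 9.
The cofactor groups again: 45q² - 120qc - 18qy + 42q - 100c² + 60cy - 80c - 6y + 9 = 15q(3q - 10c + 1) + (10c - 6y + 9)(3q - 10c + 1); both groups contain (3q - 10c + 1), giving (15q + 10c - 6y + 9)(3q - 10c + 1).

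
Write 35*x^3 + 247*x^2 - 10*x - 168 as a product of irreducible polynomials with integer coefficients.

Testing divisors of the constant over divisors of the leading coefficient, x = -6/7 is a root, giving the factor (7*x + 6) and quotient 5*x^2 + 31*x - 28.
The remaining quadratic factors as (5*x - 4)(x + 7).

(5*x - 4)*(7*x + 6)*(x + 7)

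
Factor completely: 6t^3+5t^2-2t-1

(2t-1)(3t+1)(t+1)

Testing divisors of the constant over divisors of the leading coefficient, t = -1/3 is a root, so (3t+1) is a factor; dividing leaves 2t^2+t-1.
The remaining quadratic factors as (2t-1)(t+1).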